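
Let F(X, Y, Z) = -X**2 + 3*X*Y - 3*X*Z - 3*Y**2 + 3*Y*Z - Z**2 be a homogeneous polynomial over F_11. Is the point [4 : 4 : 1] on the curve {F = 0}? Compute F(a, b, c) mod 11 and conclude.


F(4,4,1) ≡ 5 (mod 11); P is NOT on the curve.

Evaluate F(4, 4, 1) term-by-term (mod 11).
  -X**2 ↦ -1·16·1·1 = -16
  3*X*Y ↦ 3·4·4·1 = 48
  -3*X*Z ↦ -3·4·1·1 = -12
  -3*Y**2 ↦ -3·1·16·1 = -48
  3*Y*Z ↦ 3·1·4·1 = 12
  -Z**2 ↦ -1·1·1·1 = -1
Sum: F(4, 4, 1) = (-16) + (48) + (-12) + (-48) + (12) + (-1) = -17.
Reducing mod 11: -17 ≡ 5 (mod 11).
Since F(a, b, c) ≡ 5 ≠ 0 (mod 11), P does NOT lie on the curve.


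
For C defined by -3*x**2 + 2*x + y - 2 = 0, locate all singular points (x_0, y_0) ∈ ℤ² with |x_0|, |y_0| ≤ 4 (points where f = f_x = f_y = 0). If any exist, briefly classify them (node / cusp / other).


No singular points in the scanned grid; C is smooth there.

Compute partial derivatives:
  f_x = 2 - 6*x.
  f_y = 1.
f_y = 1 is a nonzero constant, so f_y never vanishes: no point (x, y) can satisfy f = f_x = f_y = 0. In particular no (x, y) ∈ {−4, ..., 4}² is singular; the curve is smooth.


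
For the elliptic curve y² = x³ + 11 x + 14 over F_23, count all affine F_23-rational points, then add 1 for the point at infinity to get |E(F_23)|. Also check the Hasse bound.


Affine points = {(1, 7), (1, 16), (8, 4), (8, 19), (13, 10), (13, 13), (15, 9), (15, 14), (16, 10), (16, 13), (17, 10), (17, 13), (18, 8), (18, 15), (20, 0), (22, 5), (22, 18)}; affine count = 17; |E(F_23)| = 18.

Discriminant check: Δ ∝ 4a³ + 27b² = 4·11³ + 27·14² = 4·1331 + 27·196 ≡ 13 (mod 23). Nonzero ⇒ E is nonsingular.
For each x ∈ F_23, compute rhs = x³ + 11·x + 14 mod 23, then count y ∈ F_23 with y² ≡ rhs.
  x = 0: rhs = 14, matching y values: none (0 points).
  x = 1: rhs = 3, matching y values: 7, 16 (2 points).
  x = 2: rhs = 21, matching y values: none (0 points).
  x = 3: rhs = 5, matching y values: none (0 points).
  x = 4: rhs = 7, matching y values: none (0 points).
  x = 5: rhs = 10, matching y values: none (0 points).
  x = 6: rhs = 20, matching y values: none (0 points).
  x = 7: rhs = 20, matching y values: none (0 points).
  x = 8: rhs = 16, matching y values: 4, 19 (2 points).
  x = 9: rhs = 14, matching y values: none (0 points).
  x = 10: rhs = 20, matching y values: none (0 points).
  x = 11: rhs = 17, matching y values: none (0 points).
  x = 12: rhs = 11, matching y values: none (0 points).
  x = 13: rhs = 8, matching y values: 10, 13 (2 points).
  x = 14: rhs = 14, matching y values: none (0 points).
  x = 15: rhs = 12, matching y values: 9, 14 (2 points).
  x = 16: rhs = 8, matching y values: 10, 13 (2 points).
  x = 17: rhs = 8, matching y values: 10, 13 (2 points).
  x = 18: rhs = 18, matching y values: 8, 15 (2 points).
  x = 19: rhs = 21, matching y values: none (0 points).
  x = 20: rhs = 0, matching y values: 0 (1 points).
  x = 21: rhs = 7, matching y values: none (0 points).
  x = 22: rhs = 2, matching y values: 5, 18 (2 points).
Total affine count: 17.
Full point count |E(F_23)| = 17 + 1 = 18.
Hasse bound: |18 − (23+1)| = |-6| = 6 ≤ 2√23 ≈ 9.5917 ✓.


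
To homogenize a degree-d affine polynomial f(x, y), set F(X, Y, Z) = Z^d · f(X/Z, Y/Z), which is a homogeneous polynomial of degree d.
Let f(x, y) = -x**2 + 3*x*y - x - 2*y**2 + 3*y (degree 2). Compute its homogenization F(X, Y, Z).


F(X, Y, Z) = -X**2 + 3*X*Y - X*Z - 2*Y**2 + 3*Y*Z

deg(f) = 2.
Substitute x = X/Z, y = Y/Z into f, then multiply by Z^2.
  monomial -1·x^2·y^0 ↦ -1·X^2·Y^0·Z^0.
  monomial 3·x^1·y^1 ↦ 3·X^1·Y^1·Z^0.
  monomial -1·x^1·y^0 ↦ -1·X^1·Y^0·Z^1.
  monomial -2·x^0·y^2 ↦ -2·X^0·Y^2·Z^0.
  monomial 3·x^0·y^1 ↦ 3·X^0·Y^1·Z^1.
Collecting: F(X, Y, Z) = -X**2 + 3*X*Y - X*Z - 2*Y**2 + 3*Y*Z.


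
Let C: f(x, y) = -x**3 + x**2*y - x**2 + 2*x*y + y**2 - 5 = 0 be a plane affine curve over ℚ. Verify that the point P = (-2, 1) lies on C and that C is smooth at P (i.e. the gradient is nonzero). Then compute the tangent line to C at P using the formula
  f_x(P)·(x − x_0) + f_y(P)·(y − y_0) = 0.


Tangent line at P: -10*x + 2*y - 22 = 0.

Step 1: f(-2, 1) = 0, so P lies on C.
Step 2: partial derivatives
  f_x(x, y) = -3*x**2 + 2*x*y - 2*x + 2*y, f_y(x, y) = x**2 + 2*x + 2*y.
  f_x(P) = -10, f_y(P) = 2 (gradient nonzero, so P is smooth).
Step 3: tangent line at P: -10·(x − -2) + 2·(y − 1) = 0.
Expanding: -10*x + 2*y - 22 = 0.


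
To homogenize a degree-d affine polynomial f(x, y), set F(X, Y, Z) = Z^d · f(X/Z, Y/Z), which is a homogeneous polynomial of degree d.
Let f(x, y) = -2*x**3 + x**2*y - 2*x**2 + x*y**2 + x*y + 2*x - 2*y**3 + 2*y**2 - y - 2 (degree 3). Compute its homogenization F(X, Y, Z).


F(X, Y, Z) = -2*X**3 + X**2*Y - 2*X**2*Z + X*Y**2 + X*Y*Z + 2*X*Z**2 - 2*Y**3 + 2*Y**2*Z - Y*Z**2 - 2*Z**3

deg(f) = 3.
Substitute x = X/Z, y = Y/Z into f, then multiply by Z^3.
  monomial -2·x^3·y^0 ↦ -2·X^3·Y^0·Z^0.
  monomial 1·x^2·y^1 ↦ 1·X^2·Y^1·Z^0.
  monomial -2·x^2·y^0 ↦ -2·X^2·Y^0·Z^1.
  monomial 1·x^1·y^2 ↦ 1·X^1·Y^2·Z^0.
  monomial 1·x^1·y^1 ↦ 1·X^1·Y^1·Z^1.
  monomial 2·x^1·y^0 ↦ 2·X^1·Y^0·Z^2.
  monomial -2·x^0·y^3 ↦ -2·X^0·Y^3·Z^0.
  monomial 2·x^0·y^2 ↦ 2·X^0·Y^2·Z^1.
  monomial -1·x^0·y^1 ↦ -1·X^0·Y^1·Z^2.
  monomial -2·x^0·y^0 ↦ -2·X^0·Y^0·Z^3.
Collecting: F(X, Y, Z) = -2*X**3 + X**2*Y - 2*X**2*Z + X*Y**2 + X*Y*Z + 2*X*Z**2 - 2*Y**3 + 2*Y**2*Z - Y*Z**2 - 2*Z**3.


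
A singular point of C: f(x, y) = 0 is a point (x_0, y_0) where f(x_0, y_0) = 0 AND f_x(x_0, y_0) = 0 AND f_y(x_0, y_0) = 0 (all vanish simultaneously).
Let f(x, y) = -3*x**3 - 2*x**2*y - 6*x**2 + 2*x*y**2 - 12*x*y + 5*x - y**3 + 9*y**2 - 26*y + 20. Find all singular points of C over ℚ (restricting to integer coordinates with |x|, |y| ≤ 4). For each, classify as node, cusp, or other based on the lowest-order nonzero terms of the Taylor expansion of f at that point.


Singular points: {(-1, 2)}; classification: node.

Compute partial derivatives:
  f_x = -9*x**2 - 4*x*y - 12*x + 2*y**2 - 12*y + 5.
  f_y = -2*x**2 + 4*x*y - 12*x - 3*y**2 + 18*y - 26.
Scan x_0 ∈ {−4, ..., 4}. For each x_0, f_y(x_0, y) is a polynomial in y; find its integer roots y ∈ {−4, ..., 4}, then test f_x and f at those candidates.
  x = -4: f_y(-4, y) = -3*y**2 + 2*y - 10; no integer root y with |y| ≤ 4.
  x = -3: f_y(-3, y) = -3*y**2 + 6*y - 8; no integer root y with |y| ≤ 4.
  x = -2: f_y(-2, y) = -3*y**2 + 10*y - 10; no integer root y with |y| ≤ 4.
  x = -1: f_y(-1, y) = -3*y**2 + 14*y - 16; vanishes at y ∈ {2}. (-1, 2): f_x = 0, f = 0 — SINGULAR.
  x = 0: f_y(0, y) = -3*y**2 + 18*y - 26; no integer root y with |y| ≤ 4.
  x = 1: f_y(1, y) = -3*y**2 + 22*y - 40; vanishes at y ∈ {4}. (1, 4): f_x = -48 ≠ 0.
  x = 2: f_y(2, y) = -3*y**2 + 26*y - 58; no integer root y with |y| ≤ 4.
  x = 3: f_y(3, y) = -3*y**2 + 30*y - 80; no integer root y with |y| ≤ 4.
  x = 4: f_y(4, y) = -3*y**2 + 34*y - 106; no integer root y with |y| ≤ 4.
Only singular point on the grid: (-1, 2).
Classify: substitute x = -1 + u, y = 2 + v and expand: f = -3*u**3 - 2*u**2*v - u**2 + 2*u*v**2 - v**3 + v**2.
No constant or linear terms (consistent with a singular point). Quadratic part: -u**2 + v**2. Cubic part: -3*u**3 - 2*u**2*v + 2*u*v**2 - v**3.
The quadratic part v**2 - u**2 = (v − u)(v + u) splits into two distinct linear factors, so there are two distinct tangent lines y − 2 = ±(x − -1) — this is a node (ordinary double point).
Classification: node.


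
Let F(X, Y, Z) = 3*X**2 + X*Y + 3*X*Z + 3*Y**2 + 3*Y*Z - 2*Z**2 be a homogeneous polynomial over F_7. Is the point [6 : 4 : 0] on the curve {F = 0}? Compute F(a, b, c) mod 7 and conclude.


F(6,4,0) ≡ 5 (mod 7); P is NOT on the curve.

Evaluate F(6, 4, 0) term-by-term (mod 7).
  3*X**2 ↦ 3·36·1·1 = 108
  X*Y ↦ 1·6·4·1 = 24
  3*X*Z ↦ 3·6·1·0 = 0
  3*Y**2 ↦ 3·1·16·1 = 48
  3*Y*Z ↦ 3·1·4·0 = 0
  -2*Z**2 ↦ -2·1·1·0 = 0
Sum: F(6, 4, 0) = (108) + (24) + (0) + (48) + (0) + (0) = 180.
Reducing mod 7: 180 ≡ 5 (mod 7).
Since F(a, b, c) ≡ 5 ≠ 0 (mod 7), P does NOT lie on the curve.


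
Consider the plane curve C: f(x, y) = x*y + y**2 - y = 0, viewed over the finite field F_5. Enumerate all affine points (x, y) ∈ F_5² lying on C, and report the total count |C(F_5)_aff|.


Affine F_5-points: {(0, 0), (0, 1), (1, 0), (2, 0), (2, 4), (3, 0), (3, 3), (4, 0), (4, 2)}; count = 9.

For each of the 25 pairs (x, y) ∈ F_5², evaluate f(x, y) mod 5. Record the zeros.
  x = 0: [0↦0, 1↦0, 2↦2, 3↦1, 4↦2]  zeros at y ∈ {0, 1}
  x = 1: [0↦0, 1↦1, 2↦4, 3↦4, 4↦1]  zeros at y ∈ {0}
  x = 2: [0↦0, 1↦2, 2↦1, 3↦2, 4↦0]  zeros at y ∈ {0, 4}
  x = 3: [0↦0, 1↦3, 2↦3, 3↦0, 4↦4]  zeros at y ∈ {0, 3}
  x = 4: [0↦0, 1↦4, 2↦0, 3↦3, 4↦3]  zeros at y ∈ {0, 2}
Collecting zeros: affine points = {(0, 0), (0, 1), (1, 0), (2, 0), (2, 4), (3, 0), (3, 3), (4, 0), (4, 2)}.
Total count |C(F_5)_aff| = 9.


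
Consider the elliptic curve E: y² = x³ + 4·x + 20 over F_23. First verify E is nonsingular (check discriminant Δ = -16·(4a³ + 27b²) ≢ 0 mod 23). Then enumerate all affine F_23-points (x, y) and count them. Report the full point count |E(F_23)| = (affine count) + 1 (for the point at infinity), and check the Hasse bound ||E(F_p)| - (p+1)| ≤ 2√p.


Affine points = {(1, 5), (1, 18), (2, 6), (2, 17), (3, 6), (3, 17), (4, 10), (4, 13), (5, 2), (5, 21), (7, 0), (8, 9), (8, 14), (9, 7), (9, 16), (10, 5), (10, 18), (12, 5), (12, 18), (18, 6), (18, 17), (19, 3), (19, 20), (20, 2), (20, 21), (21, 2), (21, 21)}; affine count = 27; |E(F_23)| = 28.

Discriminant check: Δ ∝ 4a³ + 27b² = 4·4³ + 27·20² = 4·64 + 27·400 ≡ 16 (mod 23). Nonzero ⇒ E is nonsingular.
For each x ∈ F_23, compute rhs = x³ + 4·x + 20 mod 23, then count y ∈ F_23 with y² ≡ rhs.
  x = 0: rhs = 20, matching y values: none (0 points).
  x = 1: rhs = 2, matching y values: 5, 18 (2 points).
  x = 2: rhs = 13, matching y values: 6, 17 (2 points).
  x = 3: rhs = 13, matching y values: 6, 17 (2 points).
  x = 4: rhs = 8, matching y values: 10, 13 (2 points).
  x = 5: rhs = 4, matching y values: 2, 21 (2 points).
  x = 6: rhs = 7, matching y values: none (0 points).
  x = 7: rhs = 0, matching y values: 0 (1 points).
  x = 8: rhs = 12, matching y values: 9, 14 (2 points).
  x = 9: rhs = 3, matching y values: 7, 16 (2 points).
  x = 10: rhs = 2, matching y values: 5, 18 (2 points).
  x = 11: rhs = 15, matching y values: none (0 points).
  x = 12: rhs = 2, matching y values: 5, 18 (2 points).
  x = 13: rhs = 15, matching y values: none (0 points).
  x = 14: rhs = 14, matching y values: none (0 points).
  x = 15: rhs = 5, matching y values: none (0 points).
  x = 16: rhs = 17, matching y values: none (0 points).
  x = 17: rhs = 10, matching y values: none (0 points).
  x = 18: rhs = 13, matching y values: 6, 17 (2 points).
  x = 19: rhs = 9, matching y values: 3, 20 (2 points).
  x = 20: rhs = 4, matching y values: 2, 21 (2 points).
  x = 21: rhs = 4, matching y values: 2, 21 (2 points).
  x = 22: rhs = 15, matching y values: none (0 points).
Total affine count: 27.
Full point count |E(F_23)| = 27 + 1 = 28.
Hasse bound: |28 − (23+1)| = |4| = 4 ≤ 2√23 ≈ 9.5917 ✓.


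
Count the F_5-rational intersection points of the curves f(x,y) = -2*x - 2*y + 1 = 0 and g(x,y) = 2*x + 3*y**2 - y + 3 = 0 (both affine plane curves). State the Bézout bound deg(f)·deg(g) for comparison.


Common zeros: {(1, 2), (4, 4)}; count = 2; Bézout bound = 2.

deg(f) = 1, deg(g) = 2, so Bézout bound = 2.
Scan x ∈ F_5. For each x, list the y ∈ F_5 with f(x, y) ≡ 0 and those with g(x, y) ≡ 0 (mod 5); the common zeros in that column are the intersection.
  x = 0: f ≡ 0 at y ∈ {3}; g ≡ 0 at y ∈ {1}; common: ∅.
  x = 1: f ≡ 0 at y ∈ {2}; g ≡ 0 at y ∈ {0, 2}; common: {2}.
  x = 2: f ≡ 0 at y ∈ {1}; g ≡ 0 at y ∈ ∅; common: ∅.
  x = 3: f ≡ 0 at y ∈ {0}; g ≡ 0 at y ∈ ∅; common: ∅.
  x = 4: f ≡ 0 at y ∈ {4}; g ≡ 0 at y ∈ {3, 4}; common: {4}.
Collecting: common zeros = {(1, 2), (4, 4)}, so the count is 2.
Comparison with the Bézout bound: 2 ≤ 2 = deg(f)·deg(g), as expected for curves with no common component (the bound is attained).


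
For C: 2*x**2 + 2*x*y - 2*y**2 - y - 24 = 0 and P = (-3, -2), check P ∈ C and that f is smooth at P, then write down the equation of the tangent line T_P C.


Tangent line at P: -16*x + y - 46 = 0.

Step 1: f(-3, -2) = 0, so P lies on C.
Step 2: partial derivatives
  f_x(x, y) = 4*x + 2*y, f_y(x, y) = 2*x - 4*y - 1.
  f_x(P) = -16, f_y(P) = 1 (gradient nonzero, so P is smooth).
Step 3: tangent line at P: -16·(x − -3) + 1·(y − -2) = 0.
Expanding: -16*x + y - 46 = 0.


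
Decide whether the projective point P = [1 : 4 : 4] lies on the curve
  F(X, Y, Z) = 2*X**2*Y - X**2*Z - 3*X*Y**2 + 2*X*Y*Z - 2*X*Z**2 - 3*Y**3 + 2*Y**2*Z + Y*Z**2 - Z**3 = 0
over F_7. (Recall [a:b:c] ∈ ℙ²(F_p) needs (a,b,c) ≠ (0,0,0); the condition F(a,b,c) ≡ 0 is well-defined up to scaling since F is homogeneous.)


F(1,4,4) ≡ 4 (mod 7); P is NOT on the curve.

Evaluate F(1, 4, 4) term-by-term (mod 7).
  2*X**2*Y ↦ 2·1·4·1 = 8
  -X**2*Z ↦ -1·1·1·4 = -4
  -3*X*Y**2 ↦ -3·1·16·1 = -48
  2*X*Y*Z ↦ 2·1·4·4 = 32
  -2*X*Z**2 ↦ -2·1·1·16 = -32
  -3*Y**3 ↦ -3·1·64·1 = -192
  2*Y**2*Z ↦ 2·1·16·4 = 128
  Y*Z**2 ↦ 1·1·4·16 = 64
  -Z**3 ↦ -1·1·1·64 = -64
Sum: F(1, 4, 4) = (8) + (-4) + (-48) + (32) + (-32) + (-192) + (128) + (64) + (-64) = -108.
Reducing mod 7: -108 ≡ 4 (mod 7).
Since F(a, b, c) ≡ 4 ≠ 0 (mod 7), P does NOT lie on the curve.


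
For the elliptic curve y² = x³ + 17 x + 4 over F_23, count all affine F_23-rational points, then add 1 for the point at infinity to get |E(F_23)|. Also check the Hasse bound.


Affine points = {(0, 2), (0, 21), (2, 0), (3, 6), (3, 17), (6, 0), (7, 11), (7, 12), (8, 10), (8, 13), (9, 9), (9, 14), (10, 1), (10, 22), (11, 2), (11, 21), (12, 2), (12, 21), (15, 0), (16, 5), (16, 18), (17, 10), (17, 13), (18, 1), (18, 22), (20, 8), (20, 15), (21, 10), (21, 13), (22, 3), (22, 20)}; affine count = 31; |E(F_23)| = 32.

Discriminant check: Δ ∝ 4a³ + 27b² = 4·17³ + 27·4² = 4·4913 + 27·16 ≡ 5 (mod 23). Nonzero ⇒ E is nonsingular.
For each x ∈ F_23, compute rhs = x³ + 17·x + 4 mod 23, then count y ∈ F_23 with y² ≡ rhs.
  x = 0: rhs = 4, matching y values: 2, 21 (2 points).
  x = 1: rhs = 22, matching y values: none (0 points).
  x = 2: rhs = 0, matching y values: 0 (1 points).
  x = 3: rhs = 13, matching y values: 6, 17 (2 points).
  x = 4: rhs = 21, matching y values: none (0 points).
  x = 5: rhs = 7, matching y values: none (0 points).
  x = 6: rhs = 0, matching y values: 0 (1 points).
  x = 7: rhs = 6, matching y values: 11, 12 (2 points).
  x = 8: rhs = 8, matching y values: 10, 13 (2 points).
  x = 9: rhs = 12, matching y values: 9, 14 (2 points).
  x = 10: rhs = 1, matching y values: 1, 22 (2 points).
  x = 11: rhs = 4, matching y values: 2, 21 (2 points).
  x = 12: rhs = 4, matching y values: 2, 21 (2 points).
  x = 13: rhs = 7, matching y values: none (0 points).
  x = 14: rhs = 19, matching y values: none (0 points).
  x = 15: rhs = 0, matching y values: 0 (1 points).
  x = 16: rhs = 2, matching y values: 5, 18 (2 points).
  x = 17: rhs = 8, matching y values: 10, 13 (2 points).
  x = 18: rhs = 1, matching y values: 1, 22 (2 points).
  x = 19: rhs = 10, matching y values: none (0 points).
  x = 20: rhs = 18, matching y values: 8, 15 (2 points).
  x = 21: rhs = 8, matching y values: 10, 13 (2 points).
  x = 22: rhs = 9, matching y values: 3, 20 (2 points).
Total affine count: 31.
Full point count |E(F_23)| = 31 + 1 = 32.
Hasse bound: |32 − (23+1)| = |8| = 8 ≤ 2√23 ≈ 9.5917 ✓.


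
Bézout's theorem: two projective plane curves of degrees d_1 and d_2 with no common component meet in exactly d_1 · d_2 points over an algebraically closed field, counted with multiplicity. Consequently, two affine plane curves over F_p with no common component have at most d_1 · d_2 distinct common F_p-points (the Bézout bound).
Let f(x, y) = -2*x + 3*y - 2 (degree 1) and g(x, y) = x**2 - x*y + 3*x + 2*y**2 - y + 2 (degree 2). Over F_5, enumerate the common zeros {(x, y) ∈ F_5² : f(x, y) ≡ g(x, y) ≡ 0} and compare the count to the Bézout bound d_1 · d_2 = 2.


Common zeros: {(0, 4), (4, 0)}; count = 2; Bézout bound = 2.

deg(f) = 1, deg(g) = 2, so Bézout bound = 2.
Scan x ∈ F_5. For each x, list the y ∈ F_5 with f(x, y) ≡ 0 and those with g(x, y) ≡ 0 (mod 5); the common zeros in that column are the intersection.
  x = 0: f ≡ 0 at y ∈ {4}; g ≡ 0 at y ∈ {4}; common: {4}.
  x = 1: f ≡ 0 at y ∈ {3}; g ≡ 0 at y ∈ {2, 4}; common: ∅.
  x = 2: f ≡ 0 at y ∈ {2}; g ≡ 0 at y ∈ ∅; common: ∅.
  x = 3: f ≡ 0 at y ∈ {1}; g ≡ 0 at y ∈ {0, 2}; common: ∅.
  x = 4: f ≡ 0 at y ∈ {0}; g ≡ 0 at y ∈ {0}; common: {0}.
Collecting: common zeros = {(0, 4), (4, 0)}, so the count is 2.
Comparison with the Bézout bound: 2 ≤ 2 = deg(f)·deg(g), as expected for curves with no common component (the bound is attained).


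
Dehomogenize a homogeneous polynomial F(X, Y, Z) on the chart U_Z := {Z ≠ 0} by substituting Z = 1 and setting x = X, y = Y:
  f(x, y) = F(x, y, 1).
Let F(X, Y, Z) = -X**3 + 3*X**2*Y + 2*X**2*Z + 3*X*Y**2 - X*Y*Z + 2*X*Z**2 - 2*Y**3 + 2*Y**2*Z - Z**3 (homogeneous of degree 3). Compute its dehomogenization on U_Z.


f(x, y) = -x**3 + 3*x**2*y + 2*x**2 + 3*x*y**2 - x*y + 2*x - 2*y**3 + 2*y**2 - 1

On U_Z we set Z = 1. Each monomial c·X^i·Y^j·Z^k in F becomes c·x^i·y^j·1^k = c·x^i·y^j.
Substituting Z = 1: F(X, Y, 1) = -x**3 + 3*x**2*y + 2*x**2 + 3*x*y**2 - x*y + 2*x - 2*y**3 + 2*y**2 - 1.
Note: deg(f) ≤ deg(F) = 3; strict inequality happens when F is divisible by Z (lost terms).


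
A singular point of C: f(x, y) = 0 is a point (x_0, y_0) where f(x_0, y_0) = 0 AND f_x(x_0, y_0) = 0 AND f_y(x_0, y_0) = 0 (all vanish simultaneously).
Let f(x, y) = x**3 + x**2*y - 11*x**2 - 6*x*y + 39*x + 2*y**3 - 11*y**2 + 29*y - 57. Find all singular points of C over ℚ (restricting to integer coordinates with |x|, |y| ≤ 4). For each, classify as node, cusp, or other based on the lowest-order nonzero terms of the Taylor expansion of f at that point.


Singular points: {(3, 2)}; classification: cusp.

Compute partial derivatives:
  f_x = 3*x**2 + 2*x*y - 22*x - 6*y + 39.
  f_y = x**2 - 6*x + 6*y**2 - 22*y + 29.
Scan x_0 ∈ {−4, ..., 4}. For each x_0, f_y(x_0, y) is a polynomial in y; find its integer roots y ∈ {−4, ..., 4}, then test f_x and f at those candidates.
  x = -4: f_y(-4, y) = 6*y**2 - 22*y + 69; no integer root y with |y| ≤ 4.
  x = -3: f_y(-3, y) = 6*y**2 - 22*y + 56; no integer root y with |y| ≤ 4.
  x = -2: f_y(-2, y) = 6*y**2 - 22*y + 45; no integer root y with |y| ≤ 4.
  x = -1: f_y(-1, y) = 6*y**2 - 22*y + 36; no integer root y with |y| ≤ 4.
  x = 0: f_y(0, y) = 6*y**2 - 22*y + 29; no integer root y with |y| ≤ 4.
  x = 1: f_y(1, y) = 6*y**2 - 22*y + 24; no integer root y with |y| ≤ 4.
  x = 2: f_y(2, y) = 6*y**2 - 22*y + 21; no integer root y with |y| ≤ 4.
  x = 3: f_y(3, y) = 6*y**2 - 22*y + 20; vanishes at y ∈ {2}. (3, 2): f_x = 0, f = 0 — SINGULAR.
  x = 4: f_y(4, y) = 6*y**2 - 22*y + 21; no integer root y with |y| ≤ 4.
Only singular point on the grid: (3, 2).
Classify: substitute x = 3 + u, y = 2 + v and expand: f = u**3 + u**2*v + 2*v**3 + v**2.
No constant or linear terms (consistent with a singular point). Quadratic part: v**2. Cubic part: u**3 + u**2*v + 2*v**3.
The quadratic part v**2 is a perfect square, so there is a single (double) tangent line v = 0, i.e. y = 2. Restricting the cubic part to that line (v = 0) leaves u**3 ≠ 0, so f is not divisible by v and the branch is v² ≈ -u**3 to lowest order — this is a cusp.
Classification: cusp.


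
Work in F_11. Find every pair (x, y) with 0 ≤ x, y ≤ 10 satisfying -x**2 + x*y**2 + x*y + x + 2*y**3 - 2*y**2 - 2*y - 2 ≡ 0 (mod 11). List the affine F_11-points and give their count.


Affine F_11-points: {(0, 7), (0, 9), (2, 7), (3, 9), (4, 4), (5, 0), (6, 1), (6, 4), (7, 0), (8, 1)}; count = 10.

For each of the 121 pairs (x, y) ∈ F_11², evaluate f(x, y) mod 11. Record the zeros.
  x = 0: [0↦9, 1↦7, 2↦2, 3↦6, 4↦9, 5↦1, 6↦5, 7↦0, 8↦9, 9↦0, 10↦7]  zeros at y ∈ {7, 9}
  x = 1: [0↦9, 1↦9, 2↦8, 3↦7, 4↦7, 5↦9, 6↦3, 7↦1, 8↦4, 9↦2, 10↦7]  zeros at y ∈ ∅
  x = 2: [0↦7, 1↦9, 2↦1, 3↦6, 4↦3, 5↦4, 6↦10, 7↦0, 8↦8, 9↦2, 10↦5]  zeros at y ∈ {7}
  x = 3: [0↦3, 1↦7, 2↦3, 3↦3, 4↦8, 5↦8, 6↦4, 7↦8, 8↦10, 9↦0, 10↦1]  zeros at y ∈ {9}
  x = 4: [0↦8, 1↦3, 2↦3, 3↦9, 4↦0, 5↦10, 6↦7, 7↦3, 8↦10, 9↦7, 10↦6]  zeros at y ∈ {4}
  x = 5: [0↦0, 1↦8, 2↦1, 3↦2, 4↦1, 5↦10, 6↦8, 7↦7, 8↦8, 9↦1, 10↦9]  zeros at y ∈ {0}
  x = 6: [0↦1, 1↦0, 2↦8, 3↦4, 4↦0, 5↦8, 6↦7, 7↦9, 8↦4, 9↦4, 10↦10]  zeros at y ∈ {1, 4}
  x = 7: [0↦0, 1↦1, 2↦2, 3↦4, 4↦8, 5↦4, 6↦4, 7↦9, 8↦9, 9↦5, 10↦9]  zeros at y ∈ {0}
  x = 8: [0↦8, 1↦0, 2↦5, 3↦2, 4↦3, 5↦9, 6↦10, 7↦7, 8↦1, 9↦4, 10↦6]  zeros at y ∈ {1}
  x = 9: [0↦3, 1↦8, 2↦6, 3↦9, 4↦7, 5↦1, 6↦3, 7↦3, 8↦2, 9↦1, 10↦1]  zeros at y ∈ ∅
  x = 10: [0↦7, 1↦3, 2↦5, 3↦3, 4↦9, 5↦2, 6↦5, 7↦8, 8↦1, 9↦7, 10↦5]  zeros at y ∈ ∅
Collecting zeros: affine points = {(0, 7), (0, 9), (2, 7), (3, 9), (4, 4), (5, 0), (6, 1), (6, 4), (7, 0), (8, 1)}.
Total count |C(F_11)_aff| = 10.


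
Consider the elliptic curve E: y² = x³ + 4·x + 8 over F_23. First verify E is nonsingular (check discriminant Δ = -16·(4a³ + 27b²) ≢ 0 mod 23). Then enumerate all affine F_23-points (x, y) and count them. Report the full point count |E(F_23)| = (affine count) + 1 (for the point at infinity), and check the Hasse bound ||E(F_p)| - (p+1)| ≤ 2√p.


Affine points = {(0, 10), (0, 13), (1, 6), (1, 17), (2, 1), (2, 22), (3, 1), (3, 22), (6, 8), (6, 15), (8, 0), (10, 6), (10, 17), (11, 7), (11, 16), (12, 6), (12, 17), (13, 7), (13, 16), (14, 5), (14, 18), (15, 4), (15, 19), (18, 1), (18, 22), (22, 7), (22, 16)}; affine count = 27; |E(F_23)| = 28.

Discriminant check: Δ ∝ 4a³ + 27b² = 4·4³ + 27·8² = 4·64 + 27·64 ≡ 6 (mod 23). Nonzero ⇒ E is nonsingular.
For each x ∈ F_23, compute rhs = x³ + 4·x + 8 mod 23, then count y ∈ F_23 with y² ≡ rhs.
  x = 0: rhs = 8, matching y values: 10, 13 (2 points).
  x = 1: rhs = 13, matching y values: 6, 17 (2 points).
  x = 2: rhs = 1, matching y values: 1, 22 (2 points).
  x = 3: rhs = 1, matching y values: 1, 22 (2 points).
  x = 4: rhs = 19, matching y values: none (0 points).
  x = 5: rhs = 15, matching y values: none (0 points).
  x = 6: rhs = 18, matching y values: 8, 15 (2 points).
  x = 7: rhs = 11, matching y values: none (0 points).
  x = 8: rhs = 0, matching y values: 0 (1 points).
  x = 9: rhs = 14, matching y values: none (0 points).
  x = 10: rhs = 13, matching y values: 6, 17 (2 points).
  x = 11: rhs = 3, matching y values: 7, 16 (2 points).
  x = 12: rhs = 13, matching y values: 6, 17 (2 points).
  x = 13: rhs = 3, matching y values: 7, 16 (2 points).
  x = 14: rhs = 2, matching y values: 5, 18 (2 points).
  x = 15: rhs = 16, matching y values: 4, 19 (2 points).
  x = 16: rhs = 5, matching y values: none (0 points).
  x = 17: rhs = 21, matching y values: none (0 points).
  x = 18: rhs = 1, matching y values: 1, 22 (2 points).
  x = 19: rhs = 20, matching y values: none (0 points).
  x = 20: rhs = 15, matching y values: none (0 points).
  x = 21: rhs = 15, matching y values: none (0 points).
  x = 22: rhs = 3, matching y values: 7, 16 (2 points).
Total affine count: 27.
Full point count |E(F_23)| = 27 + 1 = 28.
Hasse bound: |28 − (23+1)| = |4| = 4 ≤ 2√23 ≈ 9.5917 ✓.


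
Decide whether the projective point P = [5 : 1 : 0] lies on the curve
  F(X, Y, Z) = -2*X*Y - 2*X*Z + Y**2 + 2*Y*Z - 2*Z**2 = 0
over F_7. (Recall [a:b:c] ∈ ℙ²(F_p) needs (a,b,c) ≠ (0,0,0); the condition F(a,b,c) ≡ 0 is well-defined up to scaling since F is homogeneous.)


F(5,1,0) ≡ 5 (mod 7); P is NOT on the curve.

Evaluate F(5, 1, 0) term-by-term (mod 7).
  -2*X*Y ↦ -2·5·1·1 = -10
  -2*X*Z ↦ -2·5·1·0 = 0
  Y**2 ↦ 1·1·1·1 = 1
  2*Y*Z ↦ 2·1·1·0 = 0
  -2*Z**2 ↦ -2·1·1·0 = 0
Sum: F(5, 1, 0) = (-10) + (0) + (1) + (0) + (0) = -9.
Reducing mod 7: -9 ≡ 5 (mod 7).
Since F(a, b, c) ≡ 5 ≠ 0 (mod 7), P does NOT lie on the curve.


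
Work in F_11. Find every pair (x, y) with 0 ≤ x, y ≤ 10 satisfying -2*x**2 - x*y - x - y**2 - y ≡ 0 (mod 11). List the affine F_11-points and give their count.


Affine F_11-points: {(0, 0), (0, 10), (1, 2), (1, 7), (3, 2), (3, 5), (5, 0), (5, 5), (6, 7), (6, 8)}; count = 10.

For each of the 121 pairs (x, y) ∈ F_11², evaluate f(x, y) mod 11. Record the zeros.
  x = 0: [0↦0, 1↦9, 2↦5, 3↦10, 4↦2, 5↦3, 6↦2, 7↦10, 8↦5, 9↦9, 10↦0]  zeros at y ∈ {0, 10}
  x = 1: [0↦8, 1↦5, 2↦0, 3↦4, 4↦6, 5↦6, 6↦4, 7↦0, 8↦5, 9↦8, 10↦9]  zeros at y ∈ {2, 7}
  x = 2: [0↦1, 1↦8, 2↦2, 3↦5, 4↦6, 5↦5, 6↦2, 7↦8, 8↦1, 9↦3, 10↦3]  zeros at y ∈ ∅
  x = 3: [0↦1, 1↦7, 2↦0, 3↦2, 4↦2, 5↦0, 6↦7, 7↦1, 8↦4, 9↦5, 10↦4]  zeros at y ∈ {2, 5}
  x = 4: [0↦8, 1↦2, 2↦5, 3↦6, 4↦5, 5↦2, 6↦8, 7↦1, 8↦3, 9↦3, 10↦1]  zeros at y ∈ ∅
  x = 5: [0↦0, 1↦4, 2↦6, 3↦6, 4↦4, 5↦0, 6↦5, 7↦8, 8↦9, 9↦8, 10↦5]  zeros at y ∈ {0, 5}
  x = 6: [0↦10, 1↦2, 2↦3, 3↦2, 4↦10, 5↦5, 6↦9, 7↦0, 8↦0, 9↦9, 10↦5]  zeros at y ∈ {7, 8}
  x = 7: [0↦5, 1↦7, 2↦7, 3↦5, 4↦1, 5↦6, 6↦9, 7↦10, 8↦9, 9↦6, 10↦1]  zeros at y ∈ ∅
  x = 8: [0↦7, 1↦8, 2↦7, 3↦4, 4↦10, 5↦3, 6↦5, 7↦5, 8↦3, 9↦10, 10↦4]  zeros at y ∈ ∅
  x = 9: [0↦5, 1↦5, 2↦3, 3↦10, 4↦4, 5↦7, 6↦8, 7↦7, 8↦4, 9↦10, 10↦3]  zeros at y ∈ ∅
  x = 10: [0↦10, 1↦9, 2↦6, 3↦1, 4↦5, 5↦7, 6↦7, 7↦5, 8↦1, 9↦6, 10↦9]  zeros at y ∈ ∅
Collecting zeros: affine points = {(0, 0), (0, 10), (1, 2), (1, 7), (3, 2), (3, 5), (5, 0), (5, 5), (6, 7), (6, 8)}.
Total count |C(F_11)_aff| = 10.


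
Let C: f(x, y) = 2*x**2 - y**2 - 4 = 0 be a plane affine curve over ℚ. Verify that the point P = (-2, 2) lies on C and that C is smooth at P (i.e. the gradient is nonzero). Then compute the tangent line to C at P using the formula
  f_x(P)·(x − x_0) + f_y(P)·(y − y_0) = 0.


Tangent line at P: -8*x - 4*y - 8 = 0.

Step 1: f(-2, 2) = 0, so P lies on C.
Step 2: partial derivatives
  f_x(x, y) = 4*x, f_y(x, y) = -2*y.
  f_x(P) = -8, f_y(P) = -4 (gradient nonzero, so P is smooth).
Step 3: tangent line at P: -8·(x − -2) + -4·(y − 2) = 0.
Expanding: -8*x - 4*y - 8 = 0.


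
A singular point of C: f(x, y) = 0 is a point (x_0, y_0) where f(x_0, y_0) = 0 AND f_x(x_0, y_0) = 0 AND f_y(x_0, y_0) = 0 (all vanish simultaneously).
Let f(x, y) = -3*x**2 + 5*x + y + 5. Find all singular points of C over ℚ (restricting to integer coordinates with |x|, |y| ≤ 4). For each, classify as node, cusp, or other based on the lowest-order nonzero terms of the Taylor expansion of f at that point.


No singular points in the scanned grid; C is smooth there.

Compute partial derivatives:
  f_x = 5 - 6*x.
  f_y = 1.
f_y = 1 is a nonzero constant, so f_y never vanishes: no point (x, y) can satisfy f = f_x = f_y = 0. In particular no (x, y) ∈ {−4, ..., 4}² is singular; the curve is smooth.


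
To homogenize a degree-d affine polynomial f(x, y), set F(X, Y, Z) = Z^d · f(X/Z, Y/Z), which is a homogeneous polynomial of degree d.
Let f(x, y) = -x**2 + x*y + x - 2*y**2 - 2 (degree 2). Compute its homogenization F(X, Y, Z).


F(X, Y, Z) = -X**2 + X*Y + X*Z - 2*Y**2 - 2*Z**2

deg(f) = 2.
Substitute x = X/Z, y = Y/Z into f, then multiply by Z^2.
  monomial -1·x^2·y^0 ↦ -1·X^2·Y^0·Z^0.
  monomial 1·x^1·y^1 ↦ 1·X^1·Y^1·Z^0.
  monomial 1·x^1·y^0 ↦ 1·X^1·Y^0·Z^1.
  monomial -2·x^0·y^2 ↦ -2·X^0·Y^2·Z^0.
  monomial -2·x^0·y^0 ↦ -2·X^0·Y^0·Z^2.
Collecting: F(X, Y, Z) = -X**2 + X*Y + X*Z - 2*Y**2 - 2*Z**2.


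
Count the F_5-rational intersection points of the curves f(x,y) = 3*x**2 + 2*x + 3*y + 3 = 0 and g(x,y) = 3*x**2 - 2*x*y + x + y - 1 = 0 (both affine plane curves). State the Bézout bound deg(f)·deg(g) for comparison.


Common zeros: ∅; count = 0; Bézout bound = 4.

deg(f) = 2, deg(g) = 2, so Bézout bound = 4.
Scan x ∈ F_5. For each x, list the y ∈ F_5 with f(x, y) ≡ 0 and those with g(x, y) ≡ 0 (mod 5); the common zeros in that column are the intersection.
  x = 0: f ≡ 0 at y ∈ {4}; g ≡ 0 at y ∈ {1}; common: ∅.
  x = 1: f ≡ 0 at y ∈ {4}; g ≡ 0 at y ∈ {3}; common: ∅.
  x = 2: f ≡ 0 at y ∈ {2}; g ≡ 0 at y ∈ {1}; common: ∅.
  x = 3: f ≡ 0 at y ∈ {3}; g ≡ 0 at y ∈ ∅; common: ∅.
  x = 4: f ≡ 0 at y ∈ {2}; g ≡ 0 at y ∈ {3}; common: ∅.
Collecting: common zeros = ∅, so the count is 0.
Comparison with the Bézout bound: 0 ≤ 4 = deg(f)·deg(g), as expected for curves with no common component (the affine F_5-count falls short of the bound because intersections may lie at infinity, over extension fields, or carry multiplicity).


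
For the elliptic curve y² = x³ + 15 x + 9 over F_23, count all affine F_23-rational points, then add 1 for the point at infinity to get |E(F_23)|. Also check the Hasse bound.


Affine points = {(0, 3), (0, 20), (1, 5), (1, 18), (2, 1), (2, 22), (3, 9), (3, 14), (4, 8), (4, 15), (5, 5), (5, 18), (6, 4), (6, 19), (10, 3), (10, 20), (12, 10), (12, 13), (13, 3), (13, 20), (17, 5), (17, 18), (18, 4), (18, 19), (19, 0), (20, 11), (20, 12), (22, 4), (22, 19)}; affine count = 29; |E(F_23)| = 30.

Discriminant check: Δ ∝ 4a³ + 27b² = 4·15³ + 27·9² = 4·3375 + 27·81 ≡ 1 (mod 23). Nonzero ⇒ E is nonsingular.
For each x ∈ F_23, compute rhs = x³ + 15·x + 9 mod 23, then count y ∈ F_23 with y² ≡ rhs.
  x = 0: rhs = 9, matching y values: 3, 20 (2 points).
  x = 1: rhs = 2, matching y values: 5, 18 (2 points).
  x = 2: rhs = 1, matching y values: 1, 22 (2 points).
  x = 3: rhs = 12, matching y values: 9, 14 (2 points).
  x = 4: rhs = 18, matching y values: 8, 15 (2 points).
  x = 5: rhs = 2, matching y values: 5, 18 (2 points).
  x = 6: rhs = 16, matching y values: 4, 19 (2 points).
  x = 7: rhs = 20, matching y values: none (0 points).
  x = 8: rhs = 20, matching y values: none (0 points).
  x = 9: rhs = 22, matching y values: none (0 points).
  x = 10: rhs = 9, matching y values: 3, 20 (2 points).
  x = 11: rhs = 10, matching y values: none (0 points).
  x = 12: rhs = 8, matching y values: 10, 13 (2 points).
  x = 13: rhs = 9, matching y values: 3, 20 (2 points).
  x = 14: rhs = 19, matching y values: none (0 points).
  x = 15: rhs = 21, matching y values: none (0 points).
  x = 16: rhs = 21, matching y values: none (0 points).
  x = 17: rhs = 2, matching y values: 5, 18 (2 points).
  x = 18: rhs = 16, matching y values: 4, 19 (2 points).
  x = 19: rhs = 0, matching y values: 0 (1 points).
  x = 20: rhs = 6, matching y values: 11, 12 (2 points).
  x = 21: rhs = 17, matching y values: none (0 points).
  x = 22: rhs = 16, matching y values: 4, 19 (2 points).
Total affine count: 29.
Full point count |E(F_23)| = 29 + 1 = 30.
Hasse bound: |30 − (23+1)| = |6| = 6 ≤ 2√23 ≈ 9.5917 ✓.


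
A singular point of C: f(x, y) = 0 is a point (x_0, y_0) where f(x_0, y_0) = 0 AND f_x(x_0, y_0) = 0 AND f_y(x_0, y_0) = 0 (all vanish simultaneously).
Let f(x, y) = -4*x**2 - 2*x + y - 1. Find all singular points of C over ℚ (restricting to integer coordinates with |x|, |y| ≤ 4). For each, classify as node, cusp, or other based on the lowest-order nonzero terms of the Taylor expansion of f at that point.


No singular points in the scanned grid; C is smooth there.

Compute partial derivatives:
  f_x = -8*x - 2.
  f_y = 1.
f_y = 1 is a nonzero constant, so f_y never vanishes: no point (x, y) can satisfy f = f_x = f_y = 0. In particular no (x, y) ∈ {−4, ..., 4}² is singular; the curve is smooth.


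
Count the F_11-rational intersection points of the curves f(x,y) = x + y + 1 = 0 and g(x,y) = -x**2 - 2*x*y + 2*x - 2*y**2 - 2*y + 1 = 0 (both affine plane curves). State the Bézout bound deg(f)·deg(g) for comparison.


Common zeros: ∅; count = 0; Bézout bound = 2.

deg(f) = 1, deg(g) = 2, so Bézout bound = 2.
Scan x ∈ F_11. For each x, list the y ∈ F_11 with f(x, y) ≡ 0 and those with g(x, y) ≡ 0 (mod 11); the common zeros in that column are the intersection.
  x = 0: f ≡ 0 at y ∈ {10}; g ≡ 0 at y ∈ {2, 8}; common: ∅.
  x = 1: f ≡ 0 at y ∈ {9}; g ≡ 0 at y ∈ ∅; common: ∅.
  x = 2: f ≡ 0 at y ∈ {8}; g ≡ 0 at y ∈ {4}; common: ∅.
  x = 3: f ≡ 0 at y ∈ {7}; g ≡ 0 at y ∈ {3, 4}; common: ∅.
  x = 4: f ≡ 0 at y ∈ {6}; g ≡ 0 at y ∈ {3}; common: ∅.
  x = 5: f ≡ 0 at y ∈ {5}; g ≡ 0 at y ∈ ∅; common: ∅.
  x = 6: f ≡ 0 at y ∈ {4}; g ≡ 0 at y ∈ {5, 10}; common: ∅.
  x = 7: f ≡ 0 at y ∈ {3}; g ≡ 0 at y ∈ ∅; common: ∅.
  x = 8: f ≡ 0 at y ∈ {2}; g ≡ 0 at y ∈ {5, 8}; common: ∅.
  x = 9: f ≡ 0 at y ∈ {1}; g ≡ 0 at y ∈ {2, 10}; common: ∅.
  x = 10: f ≡ 0 at y ∈ {0}; g ≡ 0 at y ∈ ∅; common: ∅.
Collecting: common zeros = ∅, so the count is 0.
Comparison with the Bézout bound: 0 ≤ 2 = deg(f)·deg(g), as expected for curves with no common component (the affine F_11-count falls short of the bound because intersections may lie at infinity, over extension fields, or carry multiplicity).


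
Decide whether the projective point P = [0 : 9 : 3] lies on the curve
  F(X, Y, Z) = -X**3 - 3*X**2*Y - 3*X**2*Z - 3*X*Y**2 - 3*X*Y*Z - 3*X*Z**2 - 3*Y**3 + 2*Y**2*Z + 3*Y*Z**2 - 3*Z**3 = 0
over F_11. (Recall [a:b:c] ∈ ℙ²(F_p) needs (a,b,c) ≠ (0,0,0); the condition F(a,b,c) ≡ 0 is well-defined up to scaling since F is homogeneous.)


F(0,9,3) ≡ 1 (mod 11); P is NOT on the curve.

Evaluate F(0, 9, 3) term-by-term (mod 11).
  -X**3 ↦ -1·0·1·1 = 0
  -3*X**2*Y ↦ -3·0·9·1 = 0
  -3*X**2*Z ↦ -3·0·1·3 = 0
  -3*X*Y**2 ↦ -3·0·81·1 = 0
  -3*X*Y*Z ↦ -3·0·9·3 = 0
  -3*X*Z**2 ↦ -3·0·1·9 = 0
  -3*Y**3 ↦ -3·1·729·1 = -2187
  2*Y**2*Z ↦ 2·1·81·3 = 486
  3*Y*Z**2 ↦ 3·1·9·9 = 243
  -3*Z**3 ↦ -3·1·1·27 = -81
Sum: F(0, 9, 3) = (0) + (0) + (0) + (0) + (0) + (0) + (-2187) + (486) + (243) + (-81) = -1539.
Reducing mod 11: -1539 ≡ 1 (mod 11).
Since F(a, b, c) ≡ 1 ≠ 0 (mod 11), P does NOT lie on the curve.


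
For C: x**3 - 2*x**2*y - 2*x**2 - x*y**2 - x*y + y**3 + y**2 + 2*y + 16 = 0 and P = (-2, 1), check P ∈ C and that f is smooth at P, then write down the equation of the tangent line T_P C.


Tangent line at P: 26*x + 5*y + 47 = 0.

Step 1: f(-2, 1) = 0, so P lies on C.
Step 2: partial derivatives
  f_x(x, y) = 3*x**2 - 4*x*y - 4*x - y**2 - y, f_y(x, y) = -2*x**2 - 2*x*y - x + 3*y**2 + 2*y + 2.
  f_x(P) = 26, f_y(P) = 5 (gradient nonzero, so P is smooth).
Step 3: tangent line at P: 26·(x − -2) + 5·(y − 1) = 0.
Expanding: 26*x + 5*y + 47 = 0.


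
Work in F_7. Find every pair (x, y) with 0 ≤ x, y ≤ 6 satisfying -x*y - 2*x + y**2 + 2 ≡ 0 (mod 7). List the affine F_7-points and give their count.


Affine F_7-points: {(1, 0), (1, 1), (3, 4), (3, 6), (5, 2), (5, 3)}; count = 6.

For each of the 49 pairs (x, y) ∈ F_7², evaluate f(x, y) mod 7. Record the zeros.
  x = 0: [0↦2, 1↦3, 2↦6, 3↦4, 4↦4, 5↦6, 6↦3]  zeros at y ∈ ∅
  x = 1: [0↦0, 1↦0, 2↦2, 3↦6, 4↦5, 5↦6, 6↦2]  zeros at y ∈ {0, 1}
  x = 2: [0↦5, 1↦4, 2↦5, 3↦1, 4↦6, 5↦6, 6↦1]  zeros at y ∈ ∅
  x = 3: [0↦3, 1↦1, 2↦1, 3↦3, 4↦0, 5↦6, 6↦0]  zeros at y ∈ {4, 6}
  x = 4: [0↦1, 1↦5, 2↦4, 3↦5, 4↦1, 5↦6, 6↦6]  zeros at y ∈ ∅
  x = 5: [0↦6, 1↦2, 2↦0, 3↦0, 4↦2, 5↦6, 6↦5]  zeros at y ∈ {2, 3}
  x = 6: [0↦4, 1↦6, 2↦3, 3↦2, 4↦3, 5↦6, 6↦4]  zeros at y ∈ ∅
Collecting zeros: affine points = {(1, 0), (1, 1), (3, 4), (3, 6), (5, 2), (5, 3)}.
Total count |C(F_7)_aff| = 6.


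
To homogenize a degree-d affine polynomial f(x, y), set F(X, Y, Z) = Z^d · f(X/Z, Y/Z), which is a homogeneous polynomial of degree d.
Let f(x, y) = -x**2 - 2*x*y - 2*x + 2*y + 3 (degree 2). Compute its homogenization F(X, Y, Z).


F(X, Y, Z) = -X**2 - 2*X*Y - 2*X*Z + 2*Y*Z + 3*Z**2

deg(f) = 2.
Substitute x = X/Z, y = Y/Z into f, then multiply by Z^2.
  monomial -1·x^2·y^0 ↦ -1·X^2·Y^0·Z^0.
  monomial -2·x^1·y^1 ↦ -2·X^1·Y^1·Z^0.
  monomial -2·x^1·y^0 ↦ -2·X^1·Y^0·Z^1.
  monomial 2·x^0·y^1 ↦ 2·X^0·Y^1·Z^1.
  monomial 3·x^0·y^0 ↦ 3·X^0·Y^0·Z^2.
Collecting: F(X, Y, Z) = -X**2 - 2*X*Y - 2*X*Z + 2*Y*Z + 3*Z**2.


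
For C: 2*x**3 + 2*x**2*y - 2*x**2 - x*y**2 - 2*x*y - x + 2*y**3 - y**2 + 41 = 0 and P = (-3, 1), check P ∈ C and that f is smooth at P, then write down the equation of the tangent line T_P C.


Tangent line at P: 50*x + 34*y + 116 = 0.

Step 1: f(-3, 1) = 0, so P lies on C.
Step 2: partial derivatives
  f_x(x, y) = 6*x**2 + 4*x*y - 4*x - y**2 - 2*y - 1, f_y(x, y) = 2*x**2 - 2*x*y - 2*x + 6*y**2 - 2*y.
  f_x(P) = 50, f_y(P) = 34 (gradient nonzero, so P is smooth).
Step 3: tangent line at P: 50·(x − -3) + 34·(y − 1) = 0.
Expanding: 50*x + 34*y + 116 = 0.


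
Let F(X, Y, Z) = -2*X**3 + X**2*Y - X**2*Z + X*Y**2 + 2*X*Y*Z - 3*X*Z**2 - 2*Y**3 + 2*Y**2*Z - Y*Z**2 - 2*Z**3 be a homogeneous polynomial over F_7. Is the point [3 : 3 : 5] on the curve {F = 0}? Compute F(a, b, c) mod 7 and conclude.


F(3,3,5) ≡ 0 (mod 7); P is on the curve.

Evaluate F(3, 3, 5) term-by-term (mod 7).
  -2*X**3 ↦ -2·27·1·1 = -54
  X**2*Y ↦ 1·9·3·1 = 27
  -X**2*Z ↦ -1·9·1·5 = -45
  X*Y**2 ↦ 1·3·9·1 = 27
  2*X*Y*Z ↦ 2·3·3·5 = 90
  -3*X*Z**2 ↦ -3·3·1·25 = -225
  -2*Y**3 ↦ -2·1·27·1 = -54
  2*Y**2*Z ↦ 2·1·9·5 = 90
  -Y*Z**2 ↦ -1·1·3·25 = -75
  -2*Z**3 ↦ -2·1·1·125 = -250
Sum: F(3, 3, 5) = (-54) + (27) + (-45) + (27) + (90) + (-225) + (-54) + (90) + (-75) + (-250) = -469.
Reducing mod 7: -469 ≡ 0 (mod 7).
Since F(a, b, c) ≡ 0 (mod 7), P lies on the curve.


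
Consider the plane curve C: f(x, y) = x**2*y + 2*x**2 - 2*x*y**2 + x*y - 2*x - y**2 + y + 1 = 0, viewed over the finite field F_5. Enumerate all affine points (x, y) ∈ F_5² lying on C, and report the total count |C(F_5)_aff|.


Affine F_5-points: {(0, 3), (1, 2), (1, 4), (2, 0), (4, 0), (4, 4)}; count = 6.

For each of the 25 pairs (x, y) ∈ F_5², evaluate f(x, y) mod 5. Record the zeros.
  x = 0: [0↦1, 1↦1, 2↦4, 3↦0, 4↦4]  zeros at y ∈ {3}
  x = 1: [0↦1, 1↦1, 2↦0, 3↦3, 4↦0]  zeros at y ∈ {2, 4}
  x = 2: [0↦0, 1↦2, 2↦4, 3↦1, 4↦3]  zeros at y ∈ {0}
  x = 3: [0↦3, 1↦4, 2↦1, 3↦4, 4↦3]  zeros at y ∈ ∅
  x = 4: [0↦0, 1↦2, 2↦1, 3↦2, 4↦0]  zeros at y ∈ {0, 4}
Collecting zeros: affine points = {(0, 3), (1, 2), (1, 4), (2, 0), (4, 0), (4, 4)}.
Total count |C(F_5)_aff| = 6.


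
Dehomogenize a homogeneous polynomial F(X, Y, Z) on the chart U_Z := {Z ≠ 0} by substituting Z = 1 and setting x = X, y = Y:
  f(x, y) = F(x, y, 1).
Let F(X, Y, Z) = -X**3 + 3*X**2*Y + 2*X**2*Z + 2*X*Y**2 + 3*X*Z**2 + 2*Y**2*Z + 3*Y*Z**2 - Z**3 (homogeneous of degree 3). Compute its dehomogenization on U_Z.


f(x, y) = -x**3 + 3*x**2*y + 2*x**2 + 2*x*y**2 + 3*x + 2*y**2 + 3*y - 1

On U_Z we set Z = 1. Each monomial c·X^i·Y^j·Z^k in F becomes c·x^i·y^j·1^k = c·x^i·y^j.
Substituting Z = 1: F(X, Y, 1) = -x**3 + 3*x**2*y + 2*x**2 + 2*x*y**2 + 3*x + 2*y**2 + 3*y - 1.
Note: deg(f) ≤ deg(F) = 3; strict inequality happens when F is divisible by Z (lost terms).


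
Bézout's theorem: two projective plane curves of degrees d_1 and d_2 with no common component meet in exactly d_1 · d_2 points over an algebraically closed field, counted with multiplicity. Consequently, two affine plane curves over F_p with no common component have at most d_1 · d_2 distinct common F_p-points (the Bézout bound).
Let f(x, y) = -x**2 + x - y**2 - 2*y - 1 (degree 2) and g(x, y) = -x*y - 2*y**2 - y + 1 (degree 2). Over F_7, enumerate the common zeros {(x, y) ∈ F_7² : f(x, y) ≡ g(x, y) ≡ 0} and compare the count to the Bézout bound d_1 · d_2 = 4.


Common zeros: {(0, 6)}; count = 1; Bézout bound = 4.

deg(f) = 2, deg(g) = 2, so Bézout bound = 4.
Scan x ∈ F_7. For each x, list the y ∈ F_7 with f(x, y) ≡ 0 and those with g(x, y) ≡ 0 (mod 7); the common zeros in that column are the intersection.
  x = 0: f ≡ 0 at y ∈ {6}; g ≡ 0 at y ∈ {4, 6}; common: {6}.
  x = 1: f ≡ 0 at y ∈ {6}; g ≡ 0 at y ∈ ∅; common: ∅.
  x = 2: f ≡ 0 at y ∈ ∅; g ≡ 0 at y ∈ ∅; common: ∅.
  x = 3: f ≡ 0 at y ∈ {0, 5}; g ≡ 0 at y ∈ ∅; common: ∅.
  x = 4: f ≡ 0 at y ∈ {2, 3}; g ≡ 0 at y ∈ ∅; common: ∅.
  x = 5: f ≡ 0 at y ∈ {0, 5}; g ≡ 0 at y ∈ {1, 3}; common: ∅.
  x = 6: f ≡ 0 at y ∈ ∅; g ≡ 0 at y ∈ {2, 5}; common: ∅.
Collecting: common zeros = {(0, 6)}, so the count is 1.
Comparison with the Bézout bound: 1 ≤ 4 = deg(f)·deg(g), as expected for curves with no common component (the affine F_7-count falls short of the bound because intersections may lie at infinity, over extension fields, or carry multiplicity).
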